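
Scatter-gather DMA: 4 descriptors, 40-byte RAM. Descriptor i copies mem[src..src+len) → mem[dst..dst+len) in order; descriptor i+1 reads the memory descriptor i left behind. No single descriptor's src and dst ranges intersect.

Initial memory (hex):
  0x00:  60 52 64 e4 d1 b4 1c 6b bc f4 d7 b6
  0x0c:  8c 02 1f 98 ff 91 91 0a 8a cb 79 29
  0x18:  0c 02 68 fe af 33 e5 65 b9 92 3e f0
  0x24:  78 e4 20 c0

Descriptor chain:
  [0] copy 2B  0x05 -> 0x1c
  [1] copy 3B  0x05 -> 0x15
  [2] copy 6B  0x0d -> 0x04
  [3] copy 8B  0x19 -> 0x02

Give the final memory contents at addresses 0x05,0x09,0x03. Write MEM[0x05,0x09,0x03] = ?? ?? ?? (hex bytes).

MEM[0x05,0x09,0x03] = b4 b9 68

  after D0: wrote 2B at 0x1c = b41c
  after D1: wrote 3B at 0x15 = b41c6b
  after D2: wrote 6B at 0x04 = 021f98ff9191
  after D3: wrote 8B at 0x02 = 0268feb41ce565b9
query mem[0x05]=0xb4, mem[0x09]=0xb9, mem[0x03]=0x68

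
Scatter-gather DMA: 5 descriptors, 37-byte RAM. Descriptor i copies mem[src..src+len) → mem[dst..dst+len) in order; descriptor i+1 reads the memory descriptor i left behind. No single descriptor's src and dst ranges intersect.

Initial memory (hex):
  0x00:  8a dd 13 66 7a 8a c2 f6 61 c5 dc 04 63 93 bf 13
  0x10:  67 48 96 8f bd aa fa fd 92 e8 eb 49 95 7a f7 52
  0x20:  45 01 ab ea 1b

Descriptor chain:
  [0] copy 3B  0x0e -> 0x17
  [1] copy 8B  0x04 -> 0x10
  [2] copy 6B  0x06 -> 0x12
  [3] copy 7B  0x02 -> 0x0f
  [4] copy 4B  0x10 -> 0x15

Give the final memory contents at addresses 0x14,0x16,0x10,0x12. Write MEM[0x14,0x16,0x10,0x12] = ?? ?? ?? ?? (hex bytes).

MEM[0x14,0x16,0x10,0x12] = f6 7a 66 8a

[0] 0x0e->0x17 len=3 : bf 13 67
[1] 0x04->0x10 len=8 : 7a 8a c2 f6 61 c5 dc 04
[2] 0x06->0x12 len=6 : c2 f6 61 c5 dc 04
[3] 0x02->0x0f len=7 : 13 66 7a 8a c2 f6 61
[4] 0x10->0x15 len=4 : 66 7a 8a c2
query mem[0x14]=0xf6, mem[0x16]=0x7a, mem[0x10]=0x66, mem[0x12]=0x8a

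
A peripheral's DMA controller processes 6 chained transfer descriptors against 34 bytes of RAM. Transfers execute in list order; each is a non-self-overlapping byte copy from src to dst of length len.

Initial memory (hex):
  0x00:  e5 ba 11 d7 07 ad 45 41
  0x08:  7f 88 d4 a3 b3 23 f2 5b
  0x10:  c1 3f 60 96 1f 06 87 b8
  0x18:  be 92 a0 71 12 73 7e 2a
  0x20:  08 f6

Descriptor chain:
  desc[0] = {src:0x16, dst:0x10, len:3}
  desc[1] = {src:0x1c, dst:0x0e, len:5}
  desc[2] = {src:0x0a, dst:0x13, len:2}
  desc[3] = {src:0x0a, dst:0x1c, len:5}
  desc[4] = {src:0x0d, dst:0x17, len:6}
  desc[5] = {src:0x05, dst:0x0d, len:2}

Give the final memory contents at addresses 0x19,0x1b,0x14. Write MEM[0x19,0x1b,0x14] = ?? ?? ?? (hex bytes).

MEM[0x19,0x1b,0x14] = 73 2a a3

[0] 0x16->0x10 len=3 : 87 b8 be
[1] 0x1c->0x0e len=5 : 12 73 7e 2a 08
[2] 0x0a->0x13 len=2 : d4 a3
[3] 0x0a->0x1c len=5 : d4 a3 b3 23 12
[4] 0x0d->0x17 len=6 : 23 12 73 7e 2a 08
[5] 0x05->0x0d len=2 : ad 45
query mem[0x19]=0x73, mem[0x1b]=0x2a, mem[0x14]=0xa3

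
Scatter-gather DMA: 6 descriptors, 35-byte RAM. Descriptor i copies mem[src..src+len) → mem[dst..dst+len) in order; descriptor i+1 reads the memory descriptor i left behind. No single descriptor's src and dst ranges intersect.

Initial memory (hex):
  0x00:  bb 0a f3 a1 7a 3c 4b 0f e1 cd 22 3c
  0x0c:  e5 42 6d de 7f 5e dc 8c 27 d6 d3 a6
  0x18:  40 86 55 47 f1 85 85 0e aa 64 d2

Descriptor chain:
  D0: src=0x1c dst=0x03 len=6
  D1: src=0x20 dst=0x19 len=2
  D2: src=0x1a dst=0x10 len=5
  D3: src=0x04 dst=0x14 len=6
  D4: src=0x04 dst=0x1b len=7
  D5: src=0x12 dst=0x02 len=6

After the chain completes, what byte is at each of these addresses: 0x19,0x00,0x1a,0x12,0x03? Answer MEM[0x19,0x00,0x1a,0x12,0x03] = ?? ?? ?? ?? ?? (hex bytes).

[0] 0x1c->0x03 len=6 : f1 85 85 0e aa 64
[1] 0x20->0x19 len=2 : aa 64
[2] 0x1a->0x10 len=5 : 64 47 f1 85 85
[3] 0x04->0x14 len=6 : 85 85 0e aa 64 cd
[4] 0x04->0x1b len=7 : 85 85 0e aa 64 cd 22
[5] 0x12->0x02 len=6 : f1 85 85 85 0e aa
query mem[0x19]=0xcd, mem[0x00]=0xbb, mem[0x1a]=0x64, mem[0x12]=0xf1, mem[0x03]=0x85

MEM[0x19,0x00,0x1a,0x12,0x03] = cd bb 64 f1 85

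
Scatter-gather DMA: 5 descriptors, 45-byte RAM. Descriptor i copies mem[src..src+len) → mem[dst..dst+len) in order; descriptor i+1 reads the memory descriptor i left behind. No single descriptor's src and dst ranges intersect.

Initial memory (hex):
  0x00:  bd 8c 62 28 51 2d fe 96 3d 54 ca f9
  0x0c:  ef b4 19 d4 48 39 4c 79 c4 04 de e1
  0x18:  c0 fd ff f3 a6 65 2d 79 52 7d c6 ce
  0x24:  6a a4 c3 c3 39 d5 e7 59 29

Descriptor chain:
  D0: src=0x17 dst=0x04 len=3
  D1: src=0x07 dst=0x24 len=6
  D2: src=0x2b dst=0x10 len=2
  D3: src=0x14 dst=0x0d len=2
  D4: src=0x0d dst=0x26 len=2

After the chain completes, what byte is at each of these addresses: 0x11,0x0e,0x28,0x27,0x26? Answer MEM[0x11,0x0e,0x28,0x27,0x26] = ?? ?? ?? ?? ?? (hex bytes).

[0] 0x17->0x04 len=3 : e1 c0 fd
[1] 0x07->0x24 len=6 : 96 3d 54 ca f9 ef
[2] 0x2b->0x10 len=2 : 59 29
[3] 0x14->0x0d len=2 : c4 04
[4] 0x0d->0x26 len=2 : c4 04
query mem[0x11]=0x29, mem[0x0e]=0x04, mem[0x28]=0xf9, mem[0x27]=0x04, mem[0x26]=0xc4

MEM[0x11,0x0e,0x28,0x27,0x26] = 29 04 f9 04 c4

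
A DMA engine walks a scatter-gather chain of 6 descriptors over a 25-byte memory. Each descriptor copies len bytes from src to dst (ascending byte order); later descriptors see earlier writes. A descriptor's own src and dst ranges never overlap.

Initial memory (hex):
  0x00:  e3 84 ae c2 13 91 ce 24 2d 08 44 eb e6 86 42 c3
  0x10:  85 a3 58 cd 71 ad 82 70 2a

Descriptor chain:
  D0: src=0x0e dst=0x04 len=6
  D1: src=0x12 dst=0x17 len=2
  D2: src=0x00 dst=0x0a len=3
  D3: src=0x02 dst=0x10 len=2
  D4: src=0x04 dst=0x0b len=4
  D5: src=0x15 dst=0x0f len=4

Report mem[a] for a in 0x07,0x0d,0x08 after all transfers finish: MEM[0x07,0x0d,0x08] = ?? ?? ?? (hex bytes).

MEM[0x07,0x0d,0x08] = a3 85 58

  after D0: wrote 6B at 0x04 = 42c385a358cd
  after D1: wrote 2B at 0x17 = 58cd
  after D2: wrote 3B at 0x0a = e384ae
  after D3: wrote 2B at 0x10 = aec2
  after D4: wrote 4B at 0x0b = 42c385a3
  after D5: wrote 4B at 0x0f = ad8258cd
query mem[0x07]=0xa3, mem[0x0d]=0x85, mem[0x08]=0x58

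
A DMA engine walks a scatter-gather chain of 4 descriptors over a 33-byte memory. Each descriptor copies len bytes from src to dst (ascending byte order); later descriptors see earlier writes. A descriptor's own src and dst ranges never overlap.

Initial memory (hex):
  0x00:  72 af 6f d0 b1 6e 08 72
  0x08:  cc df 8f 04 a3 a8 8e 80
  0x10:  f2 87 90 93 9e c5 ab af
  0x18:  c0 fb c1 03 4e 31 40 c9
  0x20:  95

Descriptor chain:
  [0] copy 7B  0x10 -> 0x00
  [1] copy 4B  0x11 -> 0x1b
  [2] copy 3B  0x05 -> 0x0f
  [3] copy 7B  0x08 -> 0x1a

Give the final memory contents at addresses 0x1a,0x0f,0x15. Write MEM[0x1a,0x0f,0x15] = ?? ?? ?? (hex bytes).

  after D0: wrote 7B at 0x00 = f28790939ec5ab
  after D1: wrote 4B at 0x1b = 8790939e
  after D2: wrote 3B at 0x0f = c5ab72
  after D3: wrote 7B at 0x1a = ccdf8f04a3a88e
query mem[0x1a]=0xcc, mem[0x0f]=0xc5, mem[0x15]=0xc5

MEM[0x1a,0x0f,0x15] = cc c5 c5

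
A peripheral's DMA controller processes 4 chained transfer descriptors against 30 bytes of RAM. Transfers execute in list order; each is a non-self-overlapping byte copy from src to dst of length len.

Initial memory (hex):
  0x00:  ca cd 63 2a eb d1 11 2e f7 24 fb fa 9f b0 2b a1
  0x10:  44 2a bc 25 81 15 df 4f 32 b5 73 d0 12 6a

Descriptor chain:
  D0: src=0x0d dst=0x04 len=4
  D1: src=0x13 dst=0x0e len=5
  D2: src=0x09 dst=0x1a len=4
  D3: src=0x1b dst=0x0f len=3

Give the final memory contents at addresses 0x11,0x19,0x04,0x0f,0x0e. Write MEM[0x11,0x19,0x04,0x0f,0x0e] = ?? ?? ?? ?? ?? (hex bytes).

D0: mem[0x04..0x07] <- [b0 2b a1 44]
D1: mem[0x0e..0x12] <- [25 81 15 df 4f]
D2: mem[0x1a..0x1d] <- [24 fb fa 9f]
D3: mem[0x0f..0x11] <- [fb fa 9f]
query mem[0x11]=0x9f, mem[0x19]=0xb5, mem[0x04]=0xb0, mem[0x0f]=0xfb, mem[0x0e]=0x25

MEM[0x11,0x19,0x04,0x0f,0x0e] = 9f b5 b0 fb 25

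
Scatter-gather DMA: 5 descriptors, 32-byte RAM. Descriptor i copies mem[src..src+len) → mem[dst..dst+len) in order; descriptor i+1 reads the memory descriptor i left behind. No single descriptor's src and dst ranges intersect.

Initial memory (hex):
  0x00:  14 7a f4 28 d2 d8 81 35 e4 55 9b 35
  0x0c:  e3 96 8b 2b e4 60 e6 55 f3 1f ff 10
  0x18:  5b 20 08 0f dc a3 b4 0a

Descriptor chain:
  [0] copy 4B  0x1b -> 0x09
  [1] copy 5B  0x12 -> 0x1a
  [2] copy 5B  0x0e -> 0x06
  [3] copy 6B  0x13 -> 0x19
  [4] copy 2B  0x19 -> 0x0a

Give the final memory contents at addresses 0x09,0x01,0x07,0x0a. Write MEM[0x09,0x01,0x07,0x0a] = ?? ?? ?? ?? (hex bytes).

#0 dst[0x09+4] := {0x0f,0xdc,0xa3,0xb4}
#1 dst[0x1a+5] := {0xe6,0x55,0xf3,0x1f,0xff}
#2 dst[0x06+5] := {0x8b,0x2b,0xe4,0x60,0xe6}
#3 dst[0x19+6] := {0x55,0xf3,0x1f,0xff,0x10,0x5b}
#4 dst[0x0a+2] := {0x55,0xf3}
query mem[0x09]=0x60, mem[0x01]=0x7a, mem[0x07]=0x2b, mem[0x0a]=0x55

MEM[0x09,0x01,0x07,0x0a] = 60 7a 2b 55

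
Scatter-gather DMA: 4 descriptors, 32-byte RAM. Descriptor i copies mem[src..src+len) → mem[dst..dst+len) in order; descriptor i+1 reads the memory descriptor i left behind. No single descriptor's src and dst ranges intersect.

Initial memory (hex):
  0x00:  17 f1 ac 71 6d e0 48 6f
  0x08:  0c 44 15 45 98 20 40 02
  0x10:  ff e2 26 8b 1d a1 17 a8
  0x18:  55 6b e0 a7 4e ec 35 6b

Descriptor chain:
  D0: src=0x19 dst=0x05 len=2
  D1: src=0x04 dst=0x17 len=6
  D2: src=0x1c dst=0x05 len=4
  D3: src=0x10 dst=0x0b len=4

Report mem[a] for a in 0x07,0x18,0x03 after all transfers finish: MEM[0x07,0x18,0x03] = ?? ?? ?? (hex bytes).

MEM[0x07,0x18,0x03] = 35 6b 71

  after D0: wrote 2B at 0x05 = 6be0
  after D1: wrote 6B at 0x17 = 6d6be06f0c44
  after D2: wrote 4B at 0x05 = 44ec356b
  after D3: wrote 4B at 0x0b = ffe2268b
query mem[0x07]=0x35, mem[0x18]=0x6b, mem[0x03]=0x71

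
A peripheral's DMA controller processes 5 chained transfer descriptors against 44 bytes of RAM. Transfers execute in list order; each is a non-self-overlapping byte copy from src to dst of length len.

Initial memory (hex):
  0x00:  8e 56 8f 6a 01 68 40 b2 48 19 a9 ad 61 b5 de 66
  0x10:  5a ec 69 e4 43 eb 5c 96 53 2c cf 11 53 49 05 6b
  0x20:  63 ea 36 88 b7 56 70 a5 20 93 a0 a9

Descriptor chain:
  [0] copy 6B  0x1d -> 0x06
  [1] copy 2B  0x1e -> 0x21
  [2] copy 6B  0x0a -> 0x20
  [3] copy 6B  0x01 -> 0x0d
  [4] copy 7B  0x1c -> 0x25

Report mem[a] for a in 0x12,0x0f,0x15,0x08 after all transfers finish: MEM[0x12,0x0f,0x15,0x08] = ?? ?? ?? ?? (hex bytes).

MEM[0x12,0x0f,0x15,0x08] = 49 6a eb 6b

D0: mem[0x06..0x0b] <- [49 05 6b 63 ea 36]
D1: mem[0x21..0x22] <- [05 6b]
D2: mem[0x20..0x25] <- [ea 36 61 b5 de 66]
D3: mem[0x0d..0x12] <- [56 8f 6a 01 68 49]
D4: mem[0x25..0x2b] <- [53 49 05 6b ea 36 61]
query mem[0x12]=0x49, mem[0x0f]=0x6a, mem[0x15]=0xeb, mem[0x08]=0x6b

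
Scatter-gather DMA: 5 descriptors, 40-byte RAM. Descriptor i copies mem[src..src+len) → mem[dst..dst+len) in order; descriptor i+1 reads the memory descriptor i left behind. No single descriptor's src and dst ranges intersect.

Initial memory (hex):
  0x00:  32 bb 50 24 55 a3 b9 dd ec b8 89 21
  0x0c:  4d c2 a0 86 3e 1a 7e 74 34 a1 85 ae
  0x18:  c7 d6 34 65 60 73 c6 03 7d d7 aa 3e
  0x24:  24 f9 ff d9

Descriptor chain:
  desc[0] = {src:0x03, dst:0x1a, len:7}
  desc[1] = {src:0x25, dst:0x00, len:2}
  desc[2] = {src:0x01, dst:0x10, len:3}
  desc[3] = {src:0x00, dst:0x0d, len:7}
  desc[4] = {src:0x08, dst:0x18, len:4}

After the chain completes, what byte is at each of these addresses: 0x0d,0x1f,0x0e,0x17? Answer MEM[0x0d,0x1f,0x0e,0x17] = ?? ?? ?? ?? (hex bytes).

  after D0: wrote 7B at 0x1a = 2455a3b9ddecb8
  after D1: wrote 2B at 0x00 = f9ff
  after D2: wrote 3B at 0x10 = ff5024
  after D3: wrote 7B at 0x0d = f9ff502455a3b9
  after D4: wrote 4B at 0x18 = ecb88921
query mem[0x0d]=0xf9, mem[0x1f]=0xec, mem[0x0e]=0xff, mem[0x17]=0xae

MEM[0x0d,0x1f,0x0e,0x17] = f9 ec ff ae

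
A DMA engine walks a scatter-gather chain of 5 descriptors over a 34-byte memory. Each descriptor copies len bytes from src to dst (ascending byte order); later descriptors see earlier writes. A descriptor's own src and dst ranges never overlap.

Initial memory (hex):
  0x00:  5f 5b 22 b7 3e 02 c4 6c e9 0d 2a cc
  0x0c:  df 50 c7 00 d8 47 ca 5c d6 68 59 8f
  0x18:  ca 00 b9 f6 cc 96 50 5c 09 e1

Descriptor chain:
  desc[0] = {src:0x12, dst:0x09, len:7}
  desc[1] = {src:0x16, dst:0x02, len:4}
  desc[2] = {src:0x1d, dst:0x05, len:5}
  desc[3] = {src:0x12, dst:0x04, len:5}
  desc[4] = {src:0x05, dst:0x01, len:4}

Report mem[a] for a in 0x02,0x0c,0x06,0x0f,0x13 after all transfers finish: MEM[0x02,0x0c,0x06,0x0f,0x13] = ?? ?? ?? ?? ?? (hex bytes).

  after D0: wrote 7B at 0x09 = ca5cd668598fca
  after D1: wrote 4B at 0x02 = 598fca00
  after D2: wrote 5B at 0x05 = 96505c09e1
  after D3: wrote 5B at 0x04 = ca5cd66859
  after D4: wrote 4B at 0x01 = 5cd66859
query mem[0x02]=0xd6, mem[0x0c]=0x68, mem[0x06]=0xd6, mem[0x0f]=0xca, mem[0x13]=0x5c

MEM[0x02,0x0c,0x06,0x0f,0x13] = d6 68 d6 ca 5c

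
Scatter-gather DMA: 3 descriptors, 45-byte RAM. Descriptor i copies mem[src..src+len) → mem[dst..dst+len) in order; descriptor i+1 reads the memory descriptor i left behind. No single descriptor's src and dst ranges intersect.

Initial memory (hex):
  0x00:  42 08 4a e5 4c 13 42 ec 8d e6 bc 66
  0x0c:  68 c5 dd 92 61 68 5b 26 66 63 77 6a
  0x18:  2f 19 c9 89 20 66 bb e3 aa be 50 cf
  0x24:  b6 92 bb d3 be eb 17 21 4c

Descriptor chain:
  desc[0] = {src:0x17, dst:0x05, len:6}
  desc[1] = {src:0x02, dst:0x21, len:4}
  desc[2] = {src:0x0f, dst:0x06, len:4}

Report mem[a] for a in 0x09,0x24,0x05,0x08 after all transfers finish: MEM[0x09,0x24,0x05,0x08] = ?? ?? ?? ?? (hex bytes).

[0] 0x17->0x05 len=6 : 6a 2f 19 c9 89 20
[1] 0x02->0x21 len=4 : 4a e5 4c 6a
[2] 0x0f->0x06 len=4 : 92 61 68 5b
query mem[0x09]=0x5b, mem[0x24]=0x6a, mem[0x05]=0x6a, mem[0x08]=0x68

MEM[0x09,0x24,0x05,0x08] = 5b 6a 6a 68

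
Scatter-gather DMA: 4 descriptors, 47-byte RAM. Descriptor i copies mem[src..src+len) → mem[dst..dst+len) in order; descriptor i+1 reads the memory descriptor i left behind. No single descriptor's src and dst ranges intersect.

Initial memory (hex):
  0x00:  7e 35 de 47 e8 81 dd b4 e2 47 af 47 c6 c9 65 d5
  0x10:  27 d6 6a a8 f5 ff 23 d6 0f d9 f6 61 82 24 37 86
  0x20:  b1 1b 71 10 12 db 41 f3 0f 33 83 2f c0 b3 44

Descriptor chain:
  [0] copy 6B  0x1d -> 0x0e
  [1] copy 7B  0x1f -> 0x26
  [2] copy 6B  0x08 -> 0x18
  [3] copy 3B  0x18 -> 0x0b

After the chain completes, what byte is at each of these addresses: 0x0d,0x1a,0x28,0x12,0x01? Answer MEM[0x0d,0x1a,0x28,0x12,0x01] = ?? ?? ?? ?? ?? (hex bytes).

[0] 0x1d->0x0e len=6 : 24 37 86 b1 1b 71
[1] 0x1f->0x26 len=7 : 86 b1 1b 71 10 12 db
[2] 0x08->0x18 len=6 : e2 47 af 47 c6 c9
[3] 0x18->0x0b len=3 : e2 47 af
query mem[0x0d]=0xaf, mem[0x1a]=0xaf, mem[0x28]=0x1b, mem[0x12]=0x1b, mem[0x01]=0x35

MEM[0x0d,0x1a,0x28,0x12,0x01] = af af 1b 1b 35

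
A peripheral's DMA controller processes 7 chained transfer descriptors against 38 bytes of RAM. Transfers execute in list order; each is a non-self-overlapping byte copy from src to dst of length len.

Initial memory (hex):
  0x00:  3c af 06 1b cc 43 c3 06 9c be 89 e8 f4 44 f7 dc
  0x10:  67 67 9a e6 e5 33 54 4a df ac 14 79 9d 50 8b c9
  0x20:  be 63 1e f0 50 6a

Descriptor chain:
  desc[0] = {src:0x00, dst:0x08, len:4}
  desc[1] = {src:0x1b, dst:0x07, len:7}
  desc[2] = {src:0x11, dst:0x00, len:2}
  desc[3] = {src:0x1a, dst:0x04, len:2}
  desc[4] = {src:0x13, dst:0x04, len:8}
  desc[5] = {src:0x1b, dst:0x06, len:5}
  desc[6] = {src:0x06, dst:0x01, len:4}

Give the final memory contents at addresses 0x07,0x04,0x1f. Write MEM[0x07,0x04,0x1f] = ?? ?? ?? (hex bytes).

[0] 0x00->0x08 len=4 : 3c af 06 1b
[1] 0x1b->0x07 len=7 : 79 9d 50 8b c9 be 63
[2] 0x11->0x00 len=2 : 67 9a
[3] 0x1a->0x04 len=2 : 14 79
[4] 0x13->0x04 len=8 : e6 e5 33 54 4a df ac 14
[5] 0x1b->0x06 len=5 : 79 9d 50 8b c9
[6] 0x06->0x01 len=4 : 79 9d 50 8b
query mem[0x07]=0x9d, mem[0x04]=0x8b, mem[0x1f]=0xc9

MEM[0x07,0x04,0x1f] = 9d 8b c9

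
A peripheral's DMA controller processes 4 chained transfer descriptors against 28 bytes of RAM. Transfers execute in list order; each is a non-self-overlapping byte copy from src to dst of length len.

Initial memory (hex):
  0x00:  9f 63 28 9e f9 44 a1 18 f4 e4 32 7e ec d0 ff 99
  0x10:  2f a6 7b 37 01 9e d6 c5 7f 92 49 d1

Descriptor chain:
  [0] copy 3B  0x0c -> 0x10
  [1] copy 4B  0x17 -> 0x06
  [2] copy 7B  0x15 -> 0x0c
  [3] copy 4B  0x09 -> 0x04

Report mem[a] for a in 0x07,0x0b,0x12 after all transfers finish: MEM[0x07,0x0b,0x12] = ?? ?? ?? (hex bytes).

MEM[0x07,0x0b,0x12] = 9e 7e d1

D0: mem[0x10..0x12] <- [ec d0 ff]
D1: mem[0x06..0x09] <- [c5 7f 92 49]
D2: mem[0x0c..0x12] <- [9e d6 c5 7f 92 49 d1]
D3: mem[0x04..0x07] <- [49 32 7e 9e]
query mem[0x07]=0x9e, mem[0x0b]=0x7e, mem[0x12]=0xd1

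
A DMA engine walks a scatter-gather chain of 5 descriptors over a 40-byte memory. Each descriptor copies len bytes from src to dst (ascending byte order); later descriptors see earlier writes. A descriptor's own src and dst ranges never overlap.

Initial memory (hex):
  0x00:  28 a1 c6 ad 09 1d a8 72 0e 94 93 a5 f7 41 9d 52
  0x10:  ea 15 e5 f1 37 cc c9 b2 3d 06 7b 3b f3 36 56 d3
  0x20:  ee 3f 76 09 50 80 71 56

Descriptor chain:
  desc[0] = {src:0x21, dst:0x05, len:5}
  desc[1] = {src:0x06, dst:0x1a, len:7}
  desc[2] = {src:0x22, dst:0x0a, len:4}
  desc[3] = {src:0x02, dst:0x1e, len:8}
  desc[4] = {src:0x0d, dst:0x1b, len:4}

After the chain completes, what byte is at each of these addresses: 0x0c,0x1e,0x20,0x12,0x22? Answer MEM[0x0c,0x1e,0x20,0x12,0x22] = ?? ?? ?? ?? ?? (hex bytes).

MEM[0x0c,0x1e,0x20,0x12,0x22] = 50 ea 09 e5 76

  after D0: wrote 5B at 0x05 = 3f76095080
  after D1: wrote 7B at 0x1a = 7609508093a5f7
  after D2: wrote 4B at 0x0a = 76095080
  after D3: wrote 8B at 0x1e = c6ad093f76095080
  after D4: wrote 4B at 0x1b = 809d52ea
query mem[0x0c]=0x50, mem[0x1e]=0xea, mem[0x20]=0x09, mem[0x12]=0xe5, mem[0x22]=0x76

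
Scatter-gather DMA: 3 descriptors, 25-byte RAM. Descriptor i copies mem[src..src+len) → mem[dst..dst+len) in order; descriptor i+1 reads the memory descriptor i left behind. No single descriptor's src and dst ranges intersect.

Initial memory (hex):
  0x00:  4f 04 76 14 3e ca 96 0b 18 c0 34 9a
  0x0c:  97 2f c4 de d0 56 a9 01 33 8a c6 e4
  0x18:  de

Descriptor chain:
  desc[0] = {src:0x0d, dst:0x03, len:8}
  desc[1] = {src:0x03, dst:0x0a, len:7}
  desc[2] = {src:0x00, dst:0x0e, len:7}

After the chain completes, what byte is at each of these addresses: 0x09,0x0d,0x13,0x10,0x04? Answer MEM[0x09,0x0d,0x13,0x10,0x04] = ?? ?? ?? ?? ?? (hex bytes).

MEM[0x09,0x0d,0x13,0x10,0x04] = 01 d0 de 76 c4

[0] 0x0d->0x03 len=8 : 2f c4 de d0 56 a9 01 33
[1] 0x03->0x0a len=7 : 2f c4 de d0 56 a9 01
[2] 0x00->0x0e len=7 : 4f 04 76 2f c4 de d0
query mem[0x09]=0x01, mem[0x0d]=0xd0, mem[0x13]=0xde, mem[0x10]=0x76, mem[0x04]=0xc4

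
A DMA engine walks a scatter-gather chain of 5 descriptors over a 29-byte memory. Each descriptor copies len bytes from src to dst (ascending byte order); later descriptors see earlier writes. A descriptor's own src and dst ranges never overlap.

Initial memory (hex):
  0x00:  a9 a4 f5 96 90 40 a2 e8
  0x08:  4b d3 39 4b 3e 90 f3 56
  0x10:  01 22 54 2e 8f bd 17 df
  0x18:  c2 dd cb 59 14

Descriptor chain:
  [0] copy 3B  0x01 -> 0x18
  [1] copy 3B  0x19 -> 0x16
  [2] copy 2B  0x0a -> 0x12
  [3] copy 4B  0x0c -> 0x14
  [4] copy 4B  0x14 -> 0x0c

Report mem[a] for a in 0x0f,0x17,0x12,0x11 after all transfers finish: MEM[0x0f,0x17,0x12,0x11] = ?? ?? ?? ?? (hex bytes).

  after D0: wrote 3B at 0x18 = a4f596
  after D1: wrote 3B at 0x16 = f59659
  after D2: wrote 2B at 0x12 = 394b
  after D3: wrote 4B at 0x14 = 3e90f356
  after D4: wrote 4B at 0x0c = 3e90f356
query mem[0x0f]=0x56, mem[0x17]=0x56, mem[0x12]=0x39, mem[0x11]=0x22

MEM[0x0f,0x17,0x12,0x11] = 56 56 39 22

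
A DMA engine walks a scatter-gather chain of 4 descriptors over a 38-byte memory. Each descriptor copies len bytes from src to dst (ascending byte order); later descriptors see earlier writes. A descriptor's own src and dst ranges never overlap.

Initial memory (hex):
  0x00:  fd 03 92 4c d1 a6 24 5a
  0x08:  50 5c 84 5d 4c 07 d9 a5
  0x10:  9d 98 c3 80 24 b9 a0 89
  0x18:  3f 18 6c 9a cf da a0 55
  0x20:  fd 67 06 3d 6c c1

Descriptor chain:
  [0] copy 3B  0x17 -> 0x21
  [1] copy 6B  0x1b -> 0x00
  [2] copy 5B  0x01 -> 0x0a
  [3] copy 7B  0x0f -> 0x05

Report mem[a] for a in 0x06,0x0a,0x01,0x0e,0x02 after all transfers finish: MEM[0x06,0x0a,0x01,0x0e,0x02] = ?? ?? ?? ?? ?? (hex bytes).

MEM[0x06,0x0a,0x01,0x0e,0x02] = 9d 24 cf fd da

#0 dst[0x21+3] := {0x89,0x3f,0x18}
#1 dst[0x00+6] := {0x9a,0xcf,0xda,0xa0,0x55,0xfd}
#2 dst[0x0a+5] := {0xcf,0xda,0xa0,0x55,0xfd}
#3 dst[0x05+7] := {0xa5,0x9d,0x98,0xc3,0x80,0x24,0xb9}
query mem[0x06]=0x9d, mem[0x0a]=0x24, mem[0x01]=0xcf, mem[0x0e]=0xfd, mem[0x02]=0xda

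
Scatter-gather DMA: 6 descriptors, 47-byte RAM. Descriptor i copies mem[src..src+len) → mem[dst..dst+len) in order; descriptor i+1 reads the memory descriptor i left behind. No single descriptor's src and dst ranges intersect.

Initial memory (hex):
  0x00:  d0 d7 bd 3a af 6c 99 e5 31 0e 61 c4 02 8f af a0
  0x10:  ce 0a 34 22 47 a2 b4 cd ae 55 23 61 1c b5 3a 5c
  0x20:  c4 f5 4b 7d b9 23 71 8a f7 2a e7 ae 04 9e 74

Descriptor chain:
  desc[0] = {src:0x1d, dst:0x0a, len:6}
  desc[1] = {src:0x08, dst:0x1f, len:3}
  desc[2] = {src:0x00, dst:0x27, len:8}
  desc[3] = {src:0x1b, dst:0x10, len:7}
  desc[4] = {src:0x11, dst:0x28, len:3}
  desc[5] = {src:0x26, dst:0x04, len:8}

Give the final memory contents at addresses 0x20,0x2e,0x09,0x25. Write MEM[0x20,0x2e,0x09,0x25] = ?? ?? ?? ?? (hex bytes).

MEM[0x20,0x2e,0x09,0x25] = 0e e5 af 23

#0 dst[0x0a+6] := {0xb5,0x3a,0x5c,0xc4,0xf5,0x4b}
#1 dst[0x1f+3] := {0x31,0x0e,0xb5}
#2 dst[0x27+8] := {0xd0,0xd7,0xbd,0x3a,0xaf,0x6c,0x99,0xe5}
#3 dst[0x10+7] := {0x61,0x1c,0xb5,0x3a,0x31,0x0e,0xb5}
#4 dst[0x28+3] := {0x1c,0xb5,0x3a}
#5 dst[0x04+8] := {0x71,0xd0,0x1c,0xb5,0x3a,0xaf,0x6c,0x99}
query mem[0x20]=0x0e, mem[0x2e]=0xe5, mem[0x09]=0xaf, mem[0x25]=0x23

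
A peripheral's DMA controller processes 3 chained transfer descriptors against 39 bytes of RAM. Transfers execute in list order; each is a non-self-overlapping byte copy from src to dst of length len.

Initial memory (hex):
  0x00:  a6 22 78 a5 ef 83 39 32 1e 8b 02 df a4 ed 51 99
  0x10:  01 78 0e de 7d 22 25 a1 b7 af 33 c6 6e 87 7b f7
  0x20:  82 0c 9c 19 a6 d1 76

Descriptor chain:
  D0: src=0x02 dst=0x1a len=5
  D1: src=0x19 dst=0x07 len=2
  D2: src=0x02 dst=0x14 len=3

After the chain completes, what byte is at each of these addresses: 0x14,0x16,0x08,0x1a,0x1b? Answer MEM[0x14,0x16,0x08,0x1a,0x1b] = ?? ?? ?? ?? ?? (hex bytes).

D0: mem[0x1a..0x1e] <- [78 a5 ef 83 39]
D1: mem[0x07..0x08] <- [af 78]
D2: mem[0x14..0x16] <- [78 a5 ef]
query mem[0x14]=0x78, mem[0x16]=0xef, mem[0x08]=0x78, mem[0x1a]=0x78, mem[0x1b]=0xa5

MEM[0x14,0x16,0x08,0x1a,0x1b] = 78 ef 78 78 a5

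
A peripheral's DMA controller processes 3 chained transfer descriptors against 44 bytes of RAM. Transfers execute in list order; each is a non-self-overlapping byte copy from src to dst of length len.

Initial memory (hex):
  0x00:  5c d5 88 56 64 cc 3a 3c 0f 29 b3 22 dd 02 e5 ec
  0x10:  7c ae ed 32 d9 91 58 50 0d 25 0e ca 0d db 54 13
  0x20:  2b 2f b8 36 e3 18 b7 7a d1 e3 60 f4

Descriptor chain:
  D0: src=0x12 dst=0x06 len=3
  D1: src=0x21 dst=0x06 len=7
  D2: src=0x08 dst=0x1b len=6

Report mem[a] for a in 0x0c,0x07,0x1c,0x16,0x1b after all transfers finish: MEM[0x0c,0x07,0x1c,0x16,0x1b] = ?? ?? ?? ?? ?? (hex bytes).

MEM[0x0c,0x07,0x1c,0x16,0x1b] = 7a b8 e3 58 36

[0] 0x12->0x06 len=3 : ed 32 d9
[1] 0x21->0x06 len=7 : 2f b8 36 e3 18 b7 7a
[2] 0x08->0x1b len=6 : 36 e3 18 b7 7a 02
query mem[0x0c]=0x7a, mem[0x07]=0xb8, mem[0x1c]=0xe3, mem[0x16]=0x58, mem[0x1b]=0x36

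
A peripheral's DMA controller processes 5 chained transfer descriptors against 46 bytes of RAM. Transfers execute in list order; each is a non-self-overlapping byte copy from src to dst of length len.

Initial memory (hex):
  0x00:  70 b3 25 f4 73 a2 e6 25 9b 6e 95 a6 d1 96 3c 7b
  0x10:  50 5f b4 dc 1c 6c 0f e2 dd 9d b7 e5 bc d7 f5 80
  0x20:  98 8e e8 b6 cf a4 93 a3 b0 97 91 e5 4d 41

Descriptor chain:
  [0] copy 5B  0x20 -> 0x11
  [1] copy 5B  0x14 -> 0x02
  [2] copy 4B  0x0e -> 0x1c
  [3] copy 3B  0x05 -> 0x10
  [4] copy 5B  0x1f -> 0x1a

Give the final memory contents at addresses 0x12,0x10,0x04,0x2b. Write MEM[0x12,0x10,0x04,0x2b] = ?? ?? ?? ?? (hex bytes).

MEM[0x12,0x10,0x04,0x2b] = 25 e2 0f e5

[0] 0x20->0x11 len=5 : 98 8e e8 b6 cf
[1] 0x14->0x02 len=5 : b6 cf 0f e2 dd
[2] 0x0e->0x1c len=4 : 3c 7b 50 98
[3] 0x05->0x10 len=3 : e2 dd 25
[4] 0x1f->0x1a len=5 : 98 98 8e e8 b6
query mem[0x12]=0x25, mem[0x10]=0xe2, mem[0x04]=0x0f, mem[0x2b]=0xe5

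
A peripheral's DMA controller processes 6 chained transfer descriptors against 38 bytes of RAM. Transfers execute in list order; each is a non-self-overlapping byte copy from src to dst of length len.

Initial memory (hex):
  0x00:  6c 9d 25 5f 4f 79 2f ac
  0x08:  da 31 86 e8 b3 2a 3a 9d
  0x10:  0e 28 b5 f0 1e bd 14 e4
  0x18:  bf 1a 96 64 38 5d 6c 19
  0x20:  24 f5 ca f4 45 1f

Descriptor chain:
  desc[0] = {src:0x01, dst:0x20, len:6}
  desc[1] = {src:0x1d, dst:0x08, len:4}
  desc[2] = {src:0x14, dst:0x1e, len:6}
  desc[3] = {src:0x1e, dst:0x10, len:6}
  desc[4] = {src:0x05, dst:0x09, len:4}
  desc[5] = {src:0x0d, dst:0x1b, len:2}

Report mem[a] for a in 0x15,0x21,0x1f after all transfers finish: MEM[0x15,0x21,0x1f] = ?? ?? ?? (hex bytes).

[0] 0x01->0x20 len=6 : 9d 25 5f 4f 79 2f
[1] 0x1d->0x08 len=4 : 5d 6c 19 9d
[2] 0x14->0x1e len=6 : 1e bd 14 e4 bf 1a
[3] 0x1e->0x10 len=6 : 1e bd 14 e4 bf 1a
[4] 0x05->0x09 len=4 : 79 2f ac 5d
[5] 0x0d->0x1b len=2 : 2a 3a
query mem[0x15]=0x1a, mem[0x21]=0xe4, mem[0x1f]=0xbd

MEM[0x15,0x21,0x1f] = 1a e4 bd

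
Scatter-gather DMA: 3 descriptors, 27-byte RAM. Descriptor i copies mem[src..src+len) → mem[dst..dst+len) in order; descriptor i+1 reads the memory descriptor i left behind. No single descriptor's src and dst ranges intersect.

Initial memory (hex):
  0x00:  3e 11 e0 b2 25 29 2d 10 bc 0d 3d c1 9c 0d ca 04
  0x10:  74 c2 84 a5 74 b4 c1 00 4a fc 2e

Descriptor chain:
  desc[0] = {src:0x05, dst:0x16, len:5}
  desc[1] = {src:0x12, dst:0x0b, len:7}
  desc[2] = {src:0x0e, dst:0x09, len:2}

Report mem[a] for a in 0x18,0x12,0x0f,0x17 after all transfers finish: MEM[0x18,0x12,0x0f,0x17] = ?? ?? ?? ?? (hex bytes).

MEM[0x18,0x12,0x0f,0x17] = 10 84 29 2d

D0: mem[0x16..0x1a] <- [29 2d 10 bc 0d]
D1: mem[0x0b..0x11] <- [84 a5 74 b4 29 2d 10]
D2: mem[0x09..0x0a] <- [b4 29]
query mem[0x18]=0x10, mem[0x12]=0x84, mem[0x0f]=0x29, mem[0x17]=0x2d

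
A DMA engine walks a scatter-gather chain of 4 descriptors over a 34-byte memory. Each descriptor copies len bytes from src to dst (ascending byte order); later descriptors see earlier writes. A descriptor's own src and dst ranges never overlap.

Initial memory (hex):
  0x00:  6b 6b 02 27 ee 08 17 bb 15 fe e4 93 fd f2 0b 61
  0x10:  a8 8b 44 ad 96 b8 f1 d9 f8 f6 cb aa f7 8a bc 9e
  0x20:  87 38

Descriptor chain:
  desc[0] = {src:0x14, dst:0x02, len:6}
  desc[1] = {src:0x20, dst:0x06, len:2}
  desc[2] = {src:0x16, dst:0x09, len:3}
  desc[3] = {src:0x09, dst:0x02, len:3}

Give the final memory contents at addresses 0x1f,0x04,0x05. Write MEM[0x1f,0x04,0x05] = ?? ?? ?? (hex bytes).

MEM[0x1f,0x04,0x05] = 9e f8 d9

D0: mem[0x02..0x07] <- [96 b8 f1 d9 f8 f6]
D1: mem[0x06..0x07] <- [87 38]
D2: mem[0x09..0x0b] <- [f1 d9 f8]
D3: mem[0x02..0x04] <- [f1 d9 f8]
query mem[0x1f]=0x9e, mem[0x04]=0xf8, mem[0x05]=0xd9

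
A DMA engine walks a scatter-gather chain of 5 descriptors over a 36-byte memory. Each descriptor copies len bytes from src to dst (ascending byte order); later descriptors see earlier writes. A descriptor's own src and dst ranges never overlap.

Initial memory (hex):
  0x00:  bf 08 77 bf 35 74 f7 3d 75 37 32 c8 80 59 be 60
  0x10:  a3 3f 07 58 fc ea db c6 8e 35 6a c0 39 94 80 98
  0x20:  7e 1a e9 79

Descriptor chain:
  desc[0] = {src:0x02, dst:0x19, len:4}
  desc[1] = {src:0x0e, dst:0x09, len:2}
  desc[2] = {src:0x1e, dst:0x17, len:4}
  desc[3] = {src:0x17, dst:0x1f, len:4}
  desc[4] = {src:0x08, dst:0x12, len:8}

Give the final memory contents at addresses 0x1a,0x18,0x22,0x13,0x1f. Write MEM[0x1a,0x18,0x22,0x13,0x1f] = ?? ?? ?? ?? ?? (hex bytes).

MEM[0x1a,0x18,0x22,0x13,0x1f] = 1a be 1a be 80

#0 dst[0x19+4] := {0x77,0xbf,0x35,0x74}
#1 dst[0x09+2] := {0xbe,0x60}
#2 dst[0x17+4] := {0x80,0x98,0x7e,0x1a}
#3 dst[0x1f+4] := {0x80,0x98,0x7e,0x1a}
#4 dst[0x12+8] := {0x75,0xbe,0x60,0xc8,0x80,0x59,0xbe,0x60}
query mem[0x1a]=0x1a, mem[0x18]=0xbe, mem[0x22]=0x1a, mem[0x13]=0xbe, mem[0x1f]=0x80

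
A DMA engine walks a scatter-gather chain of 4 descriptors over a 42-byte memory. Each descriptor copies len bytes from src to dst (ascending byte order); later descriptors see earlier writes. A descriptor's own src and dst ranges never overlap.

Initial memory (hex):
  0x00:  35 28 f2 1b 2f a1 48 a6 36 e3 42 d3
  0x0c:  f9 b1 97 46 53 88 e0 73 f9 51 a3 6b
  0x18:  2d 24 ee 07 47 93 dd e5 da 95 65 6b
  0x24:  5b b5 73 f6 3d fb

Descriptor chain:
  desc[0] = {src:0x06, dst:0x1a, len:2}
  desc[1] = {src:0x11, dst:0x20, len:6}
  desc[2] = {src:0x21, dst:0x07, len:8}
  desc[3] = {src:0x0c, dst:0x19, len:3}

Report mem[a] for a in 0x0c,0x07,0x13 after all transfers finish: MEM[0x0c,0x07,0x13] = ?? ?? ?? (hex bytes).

  after D0: wrote 2B at 0x1a = 48a6
  after D1: wrote 6B at 0x20 = 88e073f951a3
  after D2: wrote 8B at 0x07 = e073f951a373f63d
  after D3: wrote 3B at 0x19 = 73f63d
query mem[0x0c]=0x73, mem[0x07]=0xe0, mem[0x13]=0x73

MEM[0x0c,0x07,0x13] = 73 e0 73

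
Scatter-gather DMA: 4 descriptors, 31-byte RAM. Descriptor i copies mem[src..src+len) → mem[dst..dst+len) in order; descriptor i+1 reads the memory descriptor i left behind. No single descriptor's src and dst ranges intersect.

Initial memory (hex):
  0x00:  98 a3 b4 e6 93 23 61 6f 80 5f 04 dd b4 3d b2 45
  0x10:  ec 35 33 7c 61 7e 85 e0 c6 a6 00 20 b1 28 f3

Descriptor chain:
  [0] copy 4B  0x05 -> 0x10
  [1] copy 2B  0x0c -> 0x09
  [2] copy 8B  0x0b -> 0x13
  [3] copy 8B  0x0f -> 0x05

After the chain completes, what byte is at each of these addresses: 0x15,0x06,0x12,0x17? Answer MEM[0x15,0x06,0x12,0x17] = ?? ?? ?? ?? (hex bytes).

[0] 0x05->0x10 len=4 : 23 61 6f 80
[1] 0x0c->0x09 len=2 : b4 3d
[2] 0x0b->0x13 len=8 : dd b4 3d b2 45 23 61 6f
[3] 0x0f->0x05 len=8 : 45 23 61 6f dd b4 3d b2
query mem[0x15]=0x3d, mem[0x06]=0x23, mem[0x12]=0x6f, mem[0x17]=0x45

MEM[0x15,0x06,0x12,0x17] = 3d 23 6f 45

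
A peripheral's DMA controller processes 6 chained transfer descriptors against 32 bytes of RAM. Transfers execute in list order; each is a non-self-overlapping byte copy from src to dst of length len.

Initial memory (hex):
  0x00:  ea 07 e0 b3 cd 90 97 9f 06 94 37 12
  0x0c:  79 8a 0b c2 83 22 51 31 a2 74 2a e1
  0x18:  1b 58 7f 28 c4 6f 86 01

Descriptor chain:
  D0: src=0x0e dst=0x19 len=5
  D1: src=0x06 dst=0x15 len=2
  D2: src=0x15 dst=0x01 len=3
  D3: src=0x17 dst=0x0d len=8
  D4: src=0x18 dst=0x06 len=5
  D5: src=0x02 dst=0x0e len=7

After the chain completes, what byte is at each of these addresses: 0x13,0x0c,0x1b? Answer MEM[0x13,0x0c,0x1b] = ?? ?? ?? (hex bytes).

#0 dst[0x19+5] := {0x0b,0xc2,0x83,0x22,0x51}
#1 dst[0x15+2] := {0x97,0x9f}
#2 dst[0x01+3] := {0x97,0x9f,0xe1}
#3 dst[0x0d+8] := {0xe1,0x1b,0x0b,0xc2,0x83,0x22,0x51,0x86}
#4 dst[0x06+5] := {0x1b,0x0b,0xc2,0x83,0x22}
#5 dst[0x0e+7] := {0x9f,0xe1,0xcd,0x90,0x1b,0x0b,0xc2}
query mem[0x13]=0x0b, mem[0x0c]=0x79, mem[0x1b]=0x83

MEM[0x13,0x0c,0x1b] = 0b 79 83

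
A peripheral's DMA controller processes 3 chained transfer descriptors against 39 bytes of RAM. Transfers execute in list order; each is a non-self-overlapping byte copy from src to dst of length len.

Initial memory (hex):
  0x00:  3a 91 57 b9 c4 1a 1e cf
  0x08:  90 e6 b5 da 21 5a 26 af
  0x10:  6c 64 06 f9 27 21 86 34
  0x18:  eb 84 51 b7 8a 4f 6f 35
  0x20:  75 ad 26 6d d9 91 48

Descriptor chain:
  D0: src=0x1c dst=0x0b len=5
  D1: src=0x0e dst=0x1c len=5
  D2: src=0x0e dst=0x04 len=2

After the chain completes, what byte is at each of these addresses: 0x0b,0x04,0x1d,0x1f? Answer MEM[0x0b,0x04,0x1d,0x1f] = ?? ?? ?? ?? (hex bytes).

MEM[0x0b,0x04,0x1d,0x1f] = 8a 35 75 64

  after D0: wrote 5B at 0x0b = 8a4f6f3575
  after D1: wrote 5B at 0x1c = 35756c6406
  after D2: wrote 2B at 0x04 = 3575
query mem[0x0b]=0x8a, mem[0x04]=0x35, mem[0x1d]=0x75, mem[0x1f]=0x64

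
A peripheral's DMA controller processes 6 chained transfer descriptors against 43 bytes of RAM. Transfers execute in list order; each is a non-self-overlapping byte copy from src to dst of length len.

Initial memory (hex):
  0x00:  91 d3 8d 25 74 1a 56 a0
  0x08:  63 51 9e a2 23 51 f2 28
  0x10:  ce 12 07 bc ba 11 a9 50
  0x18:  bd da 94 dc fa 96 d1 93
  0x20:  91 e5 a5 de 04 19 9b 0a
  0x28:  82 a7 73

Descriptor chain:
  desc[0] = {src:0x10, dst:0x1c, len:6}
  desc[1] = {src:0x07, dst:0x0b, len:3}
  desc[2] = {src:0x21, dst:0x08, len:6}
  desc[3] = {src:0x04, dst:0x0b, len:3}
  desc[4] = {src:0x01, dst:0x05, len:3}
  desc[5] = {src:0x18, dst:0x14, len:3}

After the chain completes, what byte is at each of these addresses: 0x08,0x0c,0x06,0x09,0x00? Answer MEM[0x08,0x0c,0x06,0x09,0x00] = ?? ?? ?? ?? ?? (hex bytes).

MEM[0x08,0x0c,0x06,0x09,0x00] = 11 1a 8d a5 91

[0] 0x10->0x1c len=6 : ce 12 07 bc ba 11
[1] 0x07->0x0b len=3 : a0 63 51
[2] 0x21->0x08 len=6 : 11 a5 de 04 19 9b
[3] 0x04->0x0b len=3 : 74 1a 56
[4] 0x01->0x05 len=3 : d3 8d 25
[5] 0x18->0x14 len=3 : bd da 94
query mem[0x08]=0x11, mem[0x0c]=0x1a, mem[0x06]=0x8d, mem[0x09]=0xa5, mem[0x00]=0x91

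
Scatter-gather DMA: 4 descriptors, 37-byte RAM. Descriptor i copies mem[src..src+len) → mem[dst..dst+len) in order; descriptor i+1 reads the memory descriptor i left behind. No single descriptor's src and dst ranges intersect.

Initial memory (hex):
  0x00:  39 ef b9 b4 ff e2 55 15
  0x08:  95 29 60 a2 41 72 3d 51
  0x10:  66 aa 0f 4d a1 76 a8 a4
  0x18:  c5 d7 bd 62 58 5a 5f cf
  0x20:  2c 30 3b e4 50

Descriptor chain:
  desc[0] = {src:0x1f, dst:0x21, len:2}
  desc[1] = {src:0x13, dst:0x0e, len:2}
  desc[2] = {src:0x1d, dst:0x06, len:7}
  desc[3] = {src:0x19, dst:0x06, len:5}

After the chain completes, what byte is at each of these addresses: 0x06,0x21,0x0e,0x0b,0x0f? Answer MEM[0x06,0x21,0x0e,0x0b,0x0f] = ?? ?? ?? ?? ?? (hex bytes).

MEM[0x06,0x21,0x0e,0x0b,0x0f] = d7 cf 4d 2c a1

  after D0: wrote 2B at 0x21 = cf2c
  after D1: wrote 2B at 0x0e = 4da1
  after D2: wrote 7B at 0x06 = 5a5fcf2ccf2ce4
  after D3: wrote 5B at 0x06 = d7bd62585a
query mem[0x06]=0xd7, mem[0x21]=0xcf, mem[0x0e]=0x4d, mem[0x0b]=0x2c, mem[0x0f]=0xa1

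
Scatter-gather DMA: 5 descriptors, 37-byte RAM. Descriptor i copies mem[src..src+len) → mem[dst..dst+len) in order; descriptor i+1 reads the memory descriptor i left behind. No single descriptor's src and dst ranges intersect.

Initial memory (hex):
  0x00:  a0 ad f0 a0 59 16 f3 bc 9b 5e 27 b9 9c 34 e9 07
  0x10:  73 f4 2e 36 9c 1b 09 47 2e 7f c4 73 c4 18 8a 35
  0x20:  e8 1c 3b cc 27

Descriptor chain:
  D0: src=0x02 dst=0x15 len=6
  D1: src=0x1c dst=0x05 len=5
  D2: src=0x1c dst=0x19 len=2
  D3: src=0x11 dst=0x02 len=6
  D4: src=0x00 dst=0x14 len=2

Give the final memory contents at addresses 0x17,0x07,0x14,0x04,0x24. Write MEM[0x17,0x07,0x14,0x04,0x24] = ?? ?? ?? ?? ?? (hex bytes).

MEM[0x17,0x07,0x14,0x04,0x24] = 59 a0 a0 36 27

#0 dst[0x15+6] := {0xf0,0xa0,0x59,0x16,0xf3,0xbc}
#1 dst[0x05+5] := {0xc4,0x18,0x8a,0x35,0xe8}
#2 dst[0x19+2] := {0xc4,0x18}
#3 dst[0x02+6] := {0xf4,0x2e,0x36,0x9c,0xf0,0xa0}
#4 dst[0x14+2] := {0xa0,0xad}
query mem[0x17]=0x59, mem[0x07]=0xa0, mem[0x14]=0xa0, mem[0x04]=0x36, mem[0x24]=0x27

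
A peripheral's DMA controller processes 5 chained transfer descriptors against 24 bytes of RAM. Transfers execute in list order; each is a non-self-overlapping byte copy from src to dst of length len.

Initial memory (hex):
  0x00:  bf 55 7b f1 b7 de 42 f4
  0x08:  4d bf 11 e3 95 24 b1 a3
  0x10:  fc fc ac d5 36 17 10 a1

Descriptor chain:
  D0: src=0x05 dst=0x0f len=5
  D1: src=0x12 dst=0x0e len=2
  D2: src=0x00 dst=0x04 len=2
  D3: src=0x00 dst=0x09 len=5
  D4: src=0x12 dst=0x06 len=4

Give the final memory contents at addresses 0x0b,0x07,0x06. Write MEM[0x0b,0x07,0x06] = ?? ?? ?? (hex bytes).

D0: mem[0x0f..0x13] <- [de 42 f4 4d bf]
D1: mem[0x0e..0x0f] <- [4d bf]
D2: mem[0x04..0x05] <- [bf 55]
D3: mem[0x09..0x0d] <- [bf 55 7b f1 bf]
D4: mem[0x06..0x09] <- [4d bf 36 17]
query mem[0x0b]=0x7b, mem[0x07]=0xbf, mem[0x06]=0x4d

MEM[0x0b,0x07,0x06] = 7b bf 4d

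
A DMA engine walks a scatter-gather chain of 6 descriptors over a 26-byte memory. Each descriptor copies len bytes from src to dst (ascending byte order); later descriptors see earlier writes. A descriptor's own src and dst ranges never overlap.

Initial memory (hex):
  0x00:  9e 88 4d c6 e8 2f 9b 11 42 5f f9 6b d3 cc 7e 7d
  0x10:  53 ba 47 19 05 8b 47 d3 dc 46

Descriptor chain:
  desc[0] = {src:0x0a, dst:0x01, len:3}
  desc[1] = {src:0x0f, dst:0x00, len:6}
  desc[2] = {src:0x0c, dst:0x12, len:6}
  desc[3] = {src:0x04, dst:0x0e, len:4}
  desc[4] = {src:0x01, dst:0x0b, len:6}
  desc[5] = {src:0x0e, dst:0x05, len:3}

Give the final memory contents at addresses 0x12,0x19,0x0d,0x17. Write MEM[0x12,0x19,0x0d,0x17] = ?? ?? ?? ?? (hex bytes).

D0: mem[0x01..0x03] <- [f9 6b d3]
D1: mem[0x00..0x05] <- [7d 53 ba 47 19 05]
D2: mem[0x12..0x17] <- [d3 cc 7e 7d 53 ba]
D3: mem[0x0e..0x11] <- [19 05 9b 11]
D4: mem[0x0b..0x10] <- [53 ba 47 19 05 9b]
D5: mem[0x05..0x07] <- [19 05 9b]
query mem[0x12]=0xd3, mem[0x19]=0x46, mem[0x0d]=0x47, mem[0x17]=0xba

MEM[0x12,0x19,0x0d,0x17] = d3 46 47 ba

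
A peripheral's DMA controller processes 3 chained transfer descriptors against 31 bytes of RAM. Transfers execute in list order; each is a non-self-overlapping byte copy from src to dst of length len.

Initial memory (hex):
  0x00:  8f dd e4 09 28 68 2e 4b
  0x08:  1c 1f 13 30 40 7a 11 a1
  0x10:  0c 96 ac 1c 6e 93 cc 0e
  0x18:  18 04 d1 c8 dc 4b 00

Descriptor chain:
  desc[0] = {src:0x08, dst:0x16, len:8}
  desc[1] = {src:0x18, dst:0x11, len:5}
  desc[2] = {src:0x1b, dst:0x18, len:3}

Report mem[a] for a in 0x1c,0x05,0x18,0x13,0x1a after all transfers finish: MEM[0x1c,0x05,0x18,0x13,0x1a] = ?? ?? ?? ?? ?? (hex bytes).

  after D0: wrote 8B at 0x16 = 1c1f1330407a11a1
  after D1: wrote 5B at 0x11 = 1330407a11
  after D2: wrote 3B at 0x18 = 7a11a1
query mem[0x1c]=0x11, mem[0x05]=0x68, mem[0x18]=0x7a, mem[0x13]=0x40, mem[0x1a]=0xa1

MEM[0x1c,0x05,0x18,0x13,0x1a] = 11 68 7a 40 a1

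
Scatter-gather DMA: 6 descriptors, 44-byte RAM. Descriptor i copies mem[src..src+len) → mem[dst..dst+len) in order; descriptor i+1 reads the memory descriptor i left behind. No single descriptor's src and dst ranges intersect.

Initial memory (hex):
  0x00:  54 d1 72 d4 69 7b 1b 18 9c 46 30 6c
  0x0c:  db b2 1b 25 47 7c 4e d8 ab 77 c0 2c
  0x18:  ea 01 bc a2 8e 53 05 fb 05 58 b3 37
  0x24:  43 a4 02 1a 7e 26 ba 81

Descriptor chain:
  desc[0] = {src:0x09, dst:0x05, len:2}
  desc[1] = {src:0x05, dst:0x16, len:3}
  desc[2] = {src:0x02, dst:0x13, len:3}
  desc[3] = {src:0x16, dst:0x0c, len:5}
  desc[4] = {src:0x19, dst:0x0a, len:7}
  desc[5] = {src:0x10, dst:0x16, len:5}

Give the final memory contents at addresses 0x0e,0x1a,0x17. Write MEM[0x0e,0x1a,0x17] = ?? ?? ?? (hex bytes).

D0: mem[0x05..0x06] <- [46 30]
D1: mem[0x16..0x18] <- [46 30 18]
D2: mem[0x13..0x15] <- [72 d4 69]
D3: mem[0x0c..0x10] <- [46 30 18 01 bc]
D4: mem[0x0a..0x10] <- [01 bc a2 8e 53 05 fb]
D5: mem[0x16..0x1a] <- [fb 7c 4e 72 d4]
query mem[0x0e]=0x53, mem[0x1a]=0xd4, mem[0x17]=0x7c

MEM[0x0e,0x1a,0x17] = 53 d4 7c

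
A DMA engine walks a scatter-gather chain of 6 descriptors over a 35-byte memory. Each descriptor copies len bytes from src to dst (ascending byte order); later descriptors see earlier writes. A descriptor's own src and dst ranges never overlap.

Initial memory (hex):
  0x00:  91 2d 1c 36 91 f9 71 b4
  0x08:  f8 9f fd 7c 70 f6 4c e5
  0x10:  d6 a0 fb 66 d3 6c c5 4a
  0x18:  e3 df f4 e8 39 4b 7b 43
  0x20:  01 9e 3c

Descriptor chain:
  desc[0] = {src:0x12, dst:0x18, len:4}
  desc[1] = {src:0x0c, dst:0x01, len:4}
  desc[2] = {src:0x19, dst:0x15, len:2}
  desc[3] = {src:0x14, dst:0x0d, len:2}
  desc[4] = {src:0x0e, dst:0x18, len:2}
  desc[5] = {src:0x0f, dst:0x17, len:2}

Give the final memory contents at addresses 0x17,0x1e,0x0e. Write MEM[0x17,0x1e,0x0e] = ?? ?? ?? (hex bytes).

  after D0: wrote 4B at 0x18 = fb66d36c
  after D1: wrote 4B at 0x01 = 70f64ce5
  after D2: wrote 2B at 0x15 = 66d3
  after D3: wrote 2B at 0x0d = d366
  after D4: wrote 2B at 0x18 = 66e5
  after D5: wrote 2B at 0x17 = e5d6
query mem[0x17]=0xe5, mem[0x1e]=0x7b, mem[0x0e]=0x66

MEM[0x17,0x1e,0x0e] = e5 7b 66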